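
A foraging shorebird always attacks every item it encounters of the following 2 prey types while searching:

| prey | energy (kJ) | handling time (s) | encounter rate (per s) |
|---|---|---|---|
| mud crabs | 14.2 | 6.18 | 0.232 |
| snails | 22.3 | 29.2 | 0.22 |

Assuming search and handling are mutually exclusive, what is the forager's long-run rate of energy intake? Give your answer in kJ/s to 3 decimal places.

0.926 kJ/s

R = Σλ_iE_i / (1 + Σλ_ih_i)
Numerator: 0.232×14.2 + 0.22×22.3 = 8.2
Denominator: 1 + 0.232×6.18 + 0.22×29.2 = 8.858
R = 8.2/8.858 = 0.9258 kJ/s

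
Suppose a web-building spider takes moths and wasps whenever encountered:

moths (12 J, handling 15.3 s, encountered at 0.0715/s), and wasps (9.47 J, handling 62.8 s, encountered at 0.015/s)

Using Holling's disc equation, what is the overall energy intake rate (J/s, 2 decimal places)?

0.33 J/s

R = Σλ_iE_i / (1 + Σλ_ih_i)
Numerator: 0.0715×12 + 0.015×9.47 = 1
Denominator: 1 + 0.0715×15.3 + 0.015×62.8 = 3.036
R = 1/3.036 = 0.3294 J/s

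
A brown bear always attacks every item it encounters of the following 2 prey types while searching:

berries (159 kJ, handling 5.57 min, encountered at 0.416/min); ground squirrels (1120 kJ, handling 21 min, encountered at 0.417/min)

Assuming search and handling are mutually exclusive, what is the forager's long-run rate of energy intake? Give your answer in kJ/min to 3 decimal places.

44.159 kJ/min

R = (0.416×159 + 0.417×1120) / (1 + 0.416×5.57 + 0.417×21) = 533.2/12.07 = 44.16 kJ/min.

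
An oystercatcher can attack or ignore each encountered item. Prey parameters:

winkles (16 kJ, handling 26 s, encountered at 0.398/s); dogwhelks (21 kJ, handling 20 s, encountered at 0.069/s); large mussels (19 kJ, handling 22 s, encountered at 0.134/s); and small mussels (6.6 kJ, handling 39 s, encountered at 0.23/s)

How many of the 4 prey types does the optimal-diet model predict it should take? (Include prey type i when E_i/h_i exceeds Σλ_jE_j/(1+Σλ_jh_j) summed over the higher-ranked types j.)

2

E/h in descending order: dogwhelks 1.05, large mussels 0.864, winkles 0.615, small mussels 0.169 kJ/s. The optimal diet is the largest prefix of this list for which every included type satisfies E_i/h_i > R on the types above it.
Rate on top 1: 0.6088. large mussels: 0.864 > 0.6088 → include.
Rate on top 2: 0.7498. winkles: 0.615 < 0.7498 → exclude; stop.
Optimal diet: dogwhelks, large mussels — 2 of 4 types.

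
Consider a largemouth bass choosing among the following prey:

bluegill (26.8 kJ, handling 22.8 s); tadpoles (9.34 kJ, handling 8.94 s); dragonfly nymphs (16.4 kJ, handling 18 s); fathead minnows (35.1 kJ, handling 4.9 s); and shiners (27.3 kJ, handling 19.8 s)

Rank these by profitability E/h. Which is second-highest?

Profitability E/h (kJ/s): bluegill = 26.8/22.8 = 1.18, tadpoles = 9.34/8.94 = 1.04, dragonfly nymphs = 16.4/18 = 0.911, fathead minnows = 35.1/4.9 = 7.16, shiners = 27.3/19.8 = 1.38.
Ranked: fathead minnows > shiners > bluegill > tadpoles > dragonfly nymphs.

shiners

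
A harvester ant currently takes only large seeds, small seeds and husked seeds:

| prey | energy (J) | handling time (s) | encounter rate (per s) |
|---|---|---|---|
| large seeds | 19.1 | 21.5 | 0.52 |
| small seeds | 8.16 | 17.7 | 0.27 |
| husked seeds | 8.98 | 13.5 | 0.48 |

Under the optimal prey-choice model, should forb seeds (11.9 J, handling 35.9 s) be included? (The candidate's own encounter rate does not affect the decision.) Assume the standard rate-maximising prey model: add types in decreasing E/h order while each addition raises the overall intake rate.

Intake rate on the current diet: R = (0.52×19.1 + 0.27×8.16 + 0.48×8.98) / (1 + 0.52×21.5 + 0.27×17.7 + 0.48×13.5) = 16.45/23.44 = 0.7016 J/s.
Profitability of forb seeds: 11.9/35.9 = 0.3315 J/s.
Since 0.3315 < R, time spent handling forb seeds is better spent searching.

No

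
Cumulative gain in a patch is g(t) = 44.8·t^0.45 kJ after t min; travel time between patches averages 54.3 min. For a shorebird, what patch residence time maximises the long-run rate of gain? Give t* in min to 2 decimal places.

44.43 min

Optimal t* satisfies g'(t*) = g(t*)/(T + t*).
g'(t) = 0.45·44.8·t^-0.55. Setting 0.45·44.8·t^-0.55 = 44.8·t^0.45/(54.3+t) gives 0.45(54.3+t) = t, so 0.55·t = 0.45×54.3.
t* = 0.45×54.3/0.55 = 44.43 min.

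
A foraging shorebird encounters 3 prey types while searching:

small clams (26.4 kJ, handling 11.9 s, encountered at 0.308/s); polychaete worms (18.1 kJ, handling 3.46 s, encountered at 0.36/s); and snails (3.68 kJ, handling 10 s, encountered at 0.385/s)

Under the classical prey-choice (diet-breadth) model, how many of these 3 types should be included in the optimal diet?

E/h in descending order: polychaete worms 5.23, small clams 2.22, snails 0.368 kJ/s. The optimal diet is the largest prefix of this list for which every included type satisfies E_i/h_i > R on the types above it.
Rate on top 1: 2.902. small clams: 2.22 < 2.902 → exclude; stop.
Optimal diet: polychaete worms — 1 of 3 types.

1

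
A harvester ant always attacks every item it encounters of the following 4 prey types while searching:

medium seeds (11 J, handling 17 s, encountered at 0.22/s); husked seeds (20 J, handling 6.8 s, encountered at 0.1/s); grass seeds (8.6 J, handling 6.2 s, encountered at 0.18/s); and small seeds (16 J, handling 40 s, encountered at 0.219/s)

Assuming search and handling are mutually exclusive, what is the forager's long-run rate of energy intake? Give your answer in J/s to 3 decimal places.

0.619 J/s

Energy encountered per unit search time: 0.22×11 + 0.1×20 + 0.18×8.6 + 0.219×16 = 9.472 J/s.
Handling time per unit search time: 0.22×17 + 0.1×6.8 + 0.18×6.2 + 0.219×40 = 14.3.
Rate = 9.472/(1 + 14.3) = 0.6192 J/s.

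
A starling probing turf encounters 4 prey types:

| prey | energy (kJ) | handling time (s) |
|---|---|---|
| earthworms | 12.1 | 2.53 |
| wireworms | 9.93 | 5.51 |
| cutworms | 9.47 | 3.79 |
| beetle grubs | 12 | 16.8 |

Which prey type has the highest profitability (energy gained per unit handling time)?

Profitability E/h (kJ/s): earthworms = 12.1/2.53 = 4.78, wireworms = 9.93/5.51 = 1.8, cutworms = 9.47/3.79 = 2.5, beetle grubs = 12/16.8 = 0.714.
Ranked: earthworms > cutworms > wireworms > beetle grubs.

earthworms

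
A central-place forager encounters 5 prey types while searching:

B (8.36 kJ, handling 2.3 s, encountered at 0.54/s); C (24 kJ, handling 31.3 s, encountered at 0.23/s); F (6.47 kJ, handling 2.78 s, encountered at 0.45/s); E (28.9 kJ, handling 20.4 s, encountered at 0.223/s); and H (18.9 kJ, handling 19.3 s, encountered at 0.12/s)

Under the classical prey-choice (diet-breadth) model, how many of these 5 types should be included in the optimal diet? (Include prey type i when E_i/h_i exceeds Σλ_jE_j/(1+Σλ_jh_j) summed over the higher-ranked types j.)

E/h in descending order: B 3.63, F 2.33, E 1.42, H 0.979, C 0.767 kJ/s. The optimal diet is the largest prefix of this list for which every included type satisfies E_i/h_i > R on the types above it.
Rate on top 1: 2.014. F: 2.33 > 2.014 → include.
Rate on top 2: 2.126. E: 1.42 < 2.126 → exclude; stop.
Optimal diet: B, F — 2 of 5 types.

2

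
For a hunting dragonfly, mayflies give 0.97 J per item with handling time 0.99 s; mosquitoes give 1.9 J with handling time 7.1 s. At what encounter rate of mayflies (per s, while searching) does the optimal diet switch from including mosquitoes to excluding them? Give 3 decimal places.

Drop mosquitoes once their profitability E₂/h₂ falls below the rate achievable on mayflies alone: E₂/h₂ = λE₁/(1 + λh₁).
Solve for λ: λE₁h₂ = E₂(1 + λh₁) → λ(E₁h₂ − E₂h₁) = E₂ → λ = E₂/(E₁h₂ − E₂h₁).
λ = 1.9/(0.97×7.1 − 1.9×0.99) = 1.9/5.006 = 0.3795 per s.

0.380 per s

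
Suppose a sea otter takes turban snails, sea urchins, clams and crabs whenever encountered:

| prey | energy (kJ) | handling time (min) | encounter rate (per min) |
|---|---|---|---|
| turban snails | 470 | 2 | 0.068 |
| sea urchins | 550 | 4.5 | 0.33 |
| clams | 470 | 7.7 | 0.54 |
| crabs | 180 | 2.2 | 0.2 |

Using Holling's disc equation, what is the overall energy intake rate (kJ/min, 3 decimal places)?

R = Σλ_iE_i / (1 + Σλ_ih_i)
Numerator: 0.068×470 + 0.33×550 + 0.54×470 + 0.2×180 = 503.3
Denominator: 1 + 0.068×2 + 0.33×4.5 + 0.54×7.7 + 0.2×2.2 = 7.219
R = 503.3/7.219 = 69.71 kJ/min

69.713 kJ/min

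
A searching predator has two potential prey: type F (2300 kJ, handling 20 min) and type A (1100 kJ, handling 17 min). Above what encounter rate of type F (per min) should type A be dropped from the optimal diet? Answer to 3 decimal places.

0.064 per min

The zero-one rule: include type A iff E₂/h₂ > λE₁/(1+λh₁). Equality gives the switch point.
λE₁h₂ = E₂ + λE₂h₁ ⇒ λ = E₂/(E₁h₂ − E₂h₁) = 1100/(3.91e+04 − 2.2e+04) = 0.06433 per min.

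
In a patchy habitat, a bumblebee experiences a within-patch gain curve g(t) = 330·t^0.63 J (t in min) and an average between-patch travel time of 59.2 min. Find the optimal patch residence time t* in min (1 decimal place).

100.8 min

By the marginal value theorem, leave when the instantaneous gain rate g'(t) equals the habitat-wide average g(t)/(T + t).
g'(t) = 0.63·330·t^-0.37. Setting 0.63·330·t^-0.37 = 330·t^0.63/(59.2+t) gives 0.63(59.2+t) = t, so 0.37·t = 0.63×59.2.
t* = 0.63×59.2/0.37 = 100.8 min.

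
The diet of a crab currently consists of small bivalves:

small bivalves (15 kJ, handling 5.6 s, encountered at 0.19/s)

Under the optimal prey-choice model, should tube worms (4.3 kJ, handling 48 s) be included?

No

Current rate: (0.19×15)/(1 + 0.19×5.6) = 1.381 kJ/s.
Profitability of tube worms: 4.3/48 = 0.08958 kJ/s.
0.08958 < 1.381, so adding tube worms would lower the average — exclude it.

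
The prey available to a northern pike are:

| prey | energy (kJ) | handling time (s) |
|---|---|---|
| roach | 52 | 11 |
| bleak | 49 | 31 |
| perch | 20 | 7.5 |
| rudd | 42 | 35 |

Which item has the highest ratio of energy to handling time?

roach

Profitability E/h (kJ/s): roach = 52/11 = 4.73, bleak = 49/31 = 1.58, perch = 20/7.5 = 2.67, rudd = 42/35 = 1.2.
Ranked: roach > perch > bleak > rudd.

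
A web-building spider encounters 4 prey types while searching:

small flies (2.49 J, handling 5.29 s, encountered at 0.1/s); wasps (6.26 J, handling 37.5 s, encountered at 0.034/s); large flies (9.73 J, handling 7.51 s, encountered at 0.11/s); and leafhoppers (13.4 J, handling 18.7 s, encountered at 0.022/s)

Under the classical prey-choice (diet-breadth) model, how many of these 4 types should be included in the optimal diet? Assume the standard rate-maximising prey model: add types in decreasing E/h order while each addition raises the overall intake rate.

2

Rank by E/h (J/s): large flies 1.3, leafhoppers 0.717, small flies 0.471, wasps 0.167. Include each in turn until the next type's E/h falls below the running intake rate.
Rate on top 1: 0.5861. leafhoppers: 0.717 > 0.5861 → include.
Rate on top 2: 0.6101. small flies: 0.471 < 0.6101 → exclude; stop.
Optimal diet: large flies, leafhoppers — 2 of 4 types.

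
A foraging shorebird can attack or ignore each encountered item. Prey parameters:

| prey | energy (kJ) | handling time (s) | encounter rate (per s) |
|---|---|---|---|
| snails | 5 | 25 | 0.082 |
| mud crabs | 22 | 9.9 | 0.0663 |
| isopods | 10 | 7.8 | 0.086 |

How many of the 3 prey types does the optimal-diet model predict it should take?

2

Profitabilities (E/h, kJ/s): mud crabs 2.22, isopods 1.28, snails 0.2. Add prey in this order while the next type's profitability exceeds the intake rate on those already taken.
Rate on top 1: 0.8806. isopods: 1.28 > 0.8806 → include.
Rate on top 2: 0.9963. snails: 0.2 < 0.9963 → exclude; stop.
Optimal diet: mud crabs, isopods — 2 of 3 types.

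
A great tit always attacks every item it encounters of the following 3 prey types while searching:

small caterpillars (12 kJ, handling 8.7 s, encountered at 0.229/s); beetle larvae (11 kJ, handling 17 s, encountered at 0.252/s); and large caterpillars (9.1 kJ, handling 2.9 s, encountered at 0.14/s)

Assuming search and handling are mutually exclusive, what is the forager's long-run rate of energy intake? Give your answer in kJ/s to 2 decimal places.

Energy encountered per unit search time: 0.229×12 + 0.252×11 + 0.14×9.1 = 6.794 kJ/s.
Handling time per unit search time: 0.229×8.7 + 0.252×17 + 0.14×2.9 = 6.682.
Rate = 6.794/(1 + 6.682) = 0.8844 kJ/s.

0.88 kJ/s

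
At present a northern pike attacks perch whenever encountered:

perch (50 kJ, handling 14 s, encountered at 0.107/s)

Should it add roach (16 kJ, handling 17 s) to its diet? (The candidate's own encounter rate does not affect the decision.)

Current rate: (0.107×50)/(1 + 0.107×14) = 2.142 kJ/s.
Profitability of roach: 16/17 = 0.9412 kJ/s.
0.9412 < 2.142, so adding roach would lower the average — exclude it.

No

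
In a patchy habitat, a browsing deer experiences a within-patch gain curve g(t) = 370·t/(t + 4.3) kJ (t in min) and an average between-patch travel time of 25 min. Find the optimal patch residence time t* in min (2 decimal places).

By the marginal value theorem, leave when the instantaneous gain rate g'(t) equals the habitat-wide average g(t)/(T + t).
g'(t) = 370·4.3/(t + 4.3)². Setting 370·4.3/(t+4.3)² = 370t/[(t+4.3)(25+t)] gives 4.3(25+t) = t(t+4.3), so t² = 4.3×25 = 107.5.
t* = √107.5 = 10.37 min.

10.37 min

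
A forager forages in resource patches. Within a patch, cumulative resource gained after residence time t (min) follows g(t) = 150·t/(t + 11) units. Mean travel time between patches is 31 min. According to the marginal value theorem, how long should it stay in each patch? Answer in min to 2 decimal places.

Optimal t* satisfies g'(t*) = g(t*)/(T + t*).
g'(t) = 150·11/(t + 11)². Setting 150·11/(t+11)² = 150t/[(t+11)(31+t)] gives 11(31+t) = t(t+11), so t² = 11×31 = 341.
t* = √341 = 18.47 min.

18.47 min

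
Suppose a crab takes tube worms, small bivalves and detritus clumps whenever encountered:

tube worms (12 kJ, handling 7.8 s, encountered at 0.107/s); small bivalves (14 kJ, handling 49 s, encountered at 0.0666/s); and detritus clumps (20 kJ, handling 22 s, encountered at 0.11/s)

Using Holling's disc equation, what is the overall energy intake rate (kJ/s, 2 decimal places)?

0.59 kJ/s

Energy encountered per unit search time: 0.107×12 + 0.0666×14 + 0.11×20 = 4.416 kJ/s.
Handling time per unit search time: 0.107×7.8 + 0.0666×49 + 0.11×22 = 6.518.
Rate = 4.416/(1 + 6.518) = 0.5874 kJ/s.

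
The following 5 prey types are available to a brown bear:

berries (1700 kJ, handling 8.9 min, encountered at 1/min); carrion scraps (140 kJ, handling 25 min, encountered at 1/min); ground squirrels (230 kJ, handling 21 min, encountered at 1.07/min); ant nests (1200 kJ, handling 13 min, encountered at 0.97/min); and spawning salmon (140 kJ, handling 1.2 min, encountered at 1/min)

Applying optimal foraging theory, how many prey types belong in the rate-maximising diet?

1

Rank by E/h (kJ/min): berries 191, spawning salmon 117, ant nests 92.3, ground squirrels 11, carrion scraps 5.6. Include each in turn until the next type's E/h falls below the running intake rate.
Rate on top 1: 171.7. spawning salmon: 117 < 171.7 → exclude; stop.
Optimal diet: berries — 1 of 5 types.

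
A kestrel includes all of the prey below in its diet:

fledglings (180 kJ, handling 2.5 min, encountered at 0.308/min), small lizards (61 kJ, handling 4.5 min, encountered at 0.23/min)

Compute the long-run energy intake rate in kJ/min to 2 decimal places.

24.77 kJ/min

R = (0.308×180 + 0.23×61) / (1 + 0.308×2.5 + 0.23×4.5) = 69.47/2.805 = 24.77 kJ/min.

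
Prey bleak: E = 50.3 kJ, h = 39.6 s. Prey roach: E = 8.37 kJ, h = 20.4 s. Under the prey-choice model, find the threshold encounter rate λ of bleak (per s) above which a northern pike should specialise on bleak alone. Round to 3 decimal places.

At the threshold, the rate on bleak alone equals the profitability of roach: λ·50.3/(1 + λ·39.6) = 8.37/20.4 = 0.4103.
Rearranging, λ(50.3 − 0.4103×39.6) = 0.4103, so λ = 0.4103/34.05 = 0.01205 per s.

0.012 per s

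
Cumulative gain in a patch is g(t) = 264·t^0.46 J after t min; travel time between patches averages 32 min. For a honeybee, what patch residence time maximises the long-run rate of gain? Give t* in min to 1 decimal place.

Optimal t* satisfies g'(t*) = g(t*)/(T + t*).
g'(t) = 0.46·264·t^-0.54. Setting 0.46·264·t^-0.54 = 264·t^0.46/(32+t) gives 0.46(32+t) = t, so 0.54·t = 0.46×32.
t* = 0.46×32/0.54 = 27.26 min.

27.3 min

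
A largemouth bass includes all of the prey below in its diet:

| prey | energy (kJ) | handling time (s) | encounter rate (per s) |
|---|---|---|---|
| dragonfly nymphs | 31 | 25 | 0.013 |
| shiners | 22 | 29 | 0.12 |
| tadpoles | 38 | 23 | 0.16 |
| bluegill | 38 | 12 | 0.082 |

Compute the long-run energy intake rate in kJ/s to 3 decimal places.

1.293 kJ/s

R = Σλ_iE_i / (1 + Σλ_ih_i)
Numerator: 0.013×31 + 0.12×22 + 0.16×38 + 0.082×38 = 12.24
Denominator: 1 + 0.013×25 + 0.12×29 + 0.16×23 + 0.082×12 = 9.469
R = 12.24/9.469 = 1.293 kJ/s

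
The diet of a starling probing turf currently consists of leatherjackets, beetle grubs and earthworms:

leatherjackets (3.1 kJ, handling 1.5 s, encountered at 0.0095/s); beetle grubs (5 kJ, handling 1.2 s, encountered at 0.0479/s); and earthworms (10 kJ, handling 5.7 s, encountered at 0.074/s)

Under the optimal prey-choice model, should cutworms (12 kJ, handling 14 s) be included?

Yes

Current rate: (0.0095×3.1 + 0.0479×5 + 0.074×10)/(1 + 0.0095×1.5 + 0.0479×1.2 + 0.074×5.7) = 0.6755 kJ/s.
Profitability of cutworms: 12/14 = 0.8571 kJ/s.
0.8571 > 0.6755, so adding cutworms raises the average — include it.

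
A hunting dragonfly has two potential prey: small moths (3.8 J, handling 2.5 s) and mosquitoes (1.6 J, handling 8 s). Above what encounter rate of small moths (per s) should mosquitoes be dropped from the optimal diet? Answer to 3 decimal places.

0.061 per s

At the threshold, the rate on small moths alone equals the profitability of mosquitoes: λ·3.8/(1 + λ·2.5) = 1.6/8 = 0.2.
Rearranging, λ(3.8 − 0.2×2.5) = 0.2, so λ = 0.2/3.3 = 0.06061 per s.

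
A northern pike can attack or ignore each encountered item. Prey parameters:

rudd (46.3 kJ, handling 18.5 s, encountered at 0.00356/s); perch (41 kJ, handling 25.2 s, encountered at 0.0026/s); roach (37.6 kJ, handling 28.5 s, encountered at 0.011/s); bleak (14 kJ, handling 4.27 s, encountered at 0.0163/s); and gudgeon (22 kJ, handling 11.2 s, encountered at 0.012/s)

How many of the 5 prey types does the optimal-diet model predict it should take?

E/h in descending order: bleak 3.28, rudd 2.5, gudgeon 1.96, perch 1.63, roach 1.32 kJ/s. The optimal diet is the largest prefix of this list for which every included type satisfies E_i/h_i > R on the types above it.
Rate on top 1: 0.2134. rudd: 2.5 > 0.2134 → include.
Rate on top 2: 0.3461. gudgeon: 1.96 > 0.3461 → include.
Rate on top 3: 0.5174. perch: 1.63 > 0.5174 → include.
Rate on top 4: 0.5718. roach: 1.32 > 0.5718 → include.
Optimal diet: bleak, rudd, gudgeon, perch, roach — 5 of 5 types.

5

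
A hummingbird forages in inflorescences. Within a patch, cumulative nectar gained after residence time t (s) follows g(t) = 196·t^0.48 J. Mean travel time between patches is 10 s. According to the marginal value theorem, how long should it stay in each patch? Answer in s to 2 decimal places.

Optimal t* satisfies g'(t*) = g(t*)/(T + t*).
g'(t) = 0.48·196·t^-0.52. Setting 0.48·196·t^-0.52 = 196·t^0.48/(10+t) gives 0.48(10+t) = t, so 0.52·t = 0.48×10.
t* = 0.48×10/0.52 = 9.231 s.

9.23 s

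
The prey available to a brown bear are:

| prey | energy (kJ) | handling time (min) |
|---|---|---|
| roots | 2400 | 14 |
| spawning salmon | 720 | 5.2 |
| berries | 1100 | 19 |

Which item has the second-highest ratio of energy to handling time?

spawning salmon

In descending order of E/h:
roots: 2400/14 = 171 kJ/min
spawning salmon: 720/5.2 = 138 kJ/min
berries: 1100/19 = 57.9 kJ/min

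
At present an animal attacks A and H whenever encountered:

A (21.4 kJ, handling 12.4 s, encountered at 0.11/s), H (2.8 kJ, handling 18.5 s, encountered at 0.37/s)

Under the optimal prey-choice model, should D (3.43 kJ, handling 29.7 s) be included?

No

Intake rate on the current diet: R = (0.11×21.4 + 0.37×2.8) / (1 + 0.11×12.4 + 0.37×18.5) = 3.39/9.209 = 0.3681 kJ/s.
D: E/h = 3.43/29.7 = 0.1155 kJ/s.
0.1155 < 0.3681, so adding D would lower the average — exclude it.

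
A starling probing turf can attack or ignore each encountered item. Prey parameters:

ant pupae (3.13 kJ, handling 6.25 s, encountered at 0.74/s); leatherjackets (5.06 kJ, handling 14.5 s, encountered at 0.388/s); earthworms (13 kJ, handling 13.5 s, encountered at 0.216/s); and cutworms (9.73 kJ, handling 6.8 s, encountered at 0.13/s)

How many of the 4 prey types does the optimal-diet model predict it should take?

Rank by E/h (kJ/s): cutworms 1.43, earthworms 0.963, ant pupae 0.501, leatherjackets 0.349. Include each in turn until the next type's E/h falls below the running intake rate.
Rate on top 1: 0.6714. earthworms: 0.963 > 0.6714 → include.
Rate on top 2: 0.8485. ant pupae: 0.501 < 0.8485 → exclude; stop.
Optimal diet: cutworms, earthworms — 2 of 4 types.

2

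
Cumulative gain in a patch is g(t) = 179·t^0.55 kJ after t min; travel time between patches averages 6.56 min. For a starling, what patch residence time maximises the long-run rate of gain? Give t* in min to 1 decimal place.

By the marginal value theorem, leave when the instantaneous gain rate g'(t) equals the habitat-wide average g(t)/(T + t).
g'(t) = 0.55·179·t^-0.45. Setting 0.55·179·t^-0.45 = 179·t^0.55/(6.56+t) gives 0.55(6.56+t) = t, so 0.45·t = 0.55×6.56.
t* = 0.55×6.56/0.45 = 8.018 min.

8.0 min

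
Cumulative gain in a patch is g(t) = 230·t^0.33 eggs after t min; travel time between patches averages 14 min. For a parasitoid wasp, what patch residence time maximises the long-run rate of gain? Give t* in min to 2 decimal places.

Optimal t* satisfies g'(t*) = g(t*)/(T + t*).
g'(t) = 0.33·230·t^-0.67. Setting 0.33·230·t^-0.67 = 230·t^0.33/(14+t) gives 0.33(14+t) = t, so 0.67·t = 0.33×14.
t* = 0.33×14/0.67 = 6.896 min.

6.90 min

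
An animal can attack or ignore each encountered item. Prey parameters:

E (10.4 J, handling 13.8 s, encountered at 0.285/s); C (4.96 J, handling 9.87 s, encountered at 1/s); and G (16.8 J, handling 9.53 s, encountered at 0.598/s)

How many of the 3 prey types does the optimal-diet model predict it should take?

1

E/h in descending order: G 1.76, E 0.754, C 0.503 J/s. The optimal diet is the largest prefix of this list for which every included type satisfies E_i/h_i > R on the types above it.
Rate on top 1: 1.5. E: 0.754 < 1.5 → exclude; stop.
Optimal diet: G — 1 of 3 types.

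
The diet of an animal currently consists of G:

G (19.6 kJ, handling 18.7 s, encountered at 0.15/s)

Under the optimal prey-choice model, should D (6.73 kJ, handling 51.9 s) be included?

On G alone, R = ΣλE/(1+Σλh) = 2.94/3.805 = 0.7727 kJ/s.
D: E/h = 6.73/51.9 = 0.1297 kJ/s.
0.1297 < 0.7727, so adding D would lower the average — exclude it.

No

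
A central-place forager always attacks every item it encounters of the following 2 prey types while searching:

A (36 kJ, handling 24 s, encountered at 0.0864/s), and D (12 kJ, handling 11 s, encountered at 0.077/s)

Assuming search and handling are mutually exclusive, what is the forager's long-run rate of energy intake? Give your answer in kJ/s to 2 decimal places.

Energy encountered per unit search time: 0.0864×36 + 0.077×12 = 4.034 kJ/s.
Handling time per unit search time: 0.0864×24 + 0.077×11 = 2.921.
Rate = 4.034/(1 + 2.921) = 1.029 kJ/s.

1.03 kJ/s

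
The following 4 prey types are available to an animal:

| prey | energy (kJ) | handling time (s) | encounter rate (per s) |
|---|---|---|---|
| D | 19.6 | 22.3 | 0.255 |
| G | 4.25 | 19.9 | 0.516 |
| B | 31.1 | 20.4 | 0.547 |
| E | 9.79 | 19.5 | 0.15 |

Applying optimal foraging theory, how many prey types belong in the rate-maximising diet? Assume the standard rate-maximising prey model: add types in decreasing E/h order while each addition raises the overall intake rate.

Profitabilities (E/h, kJ/s): B 1.52, D 0.879, E 0.502, G 0.214. Add prey in this order while the next type's profitability exceeds the intake rate on those already taken.
Rate on top 1: 1.399. D: 0.879 < 1.399 → exclude; stop.
Optimal diet: B — 1 of 4 types.

1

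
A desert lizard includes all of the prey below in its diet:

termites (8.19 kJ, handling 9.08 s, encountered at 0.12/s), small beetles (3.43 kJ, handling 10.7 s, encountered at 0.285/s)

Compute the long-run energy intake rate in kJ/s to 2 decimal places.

0.38 kJ/s

Energy encountered per unit search time: 0.12×8.19 + 0.285×3.43 = 1.96 kJ/s.
Handling time per unit search time: 0.12×9.08 + 0.285×10.7 = 4.139.
Rate = 1.96/(1 + 4.139) = 0.3815 kJ/s.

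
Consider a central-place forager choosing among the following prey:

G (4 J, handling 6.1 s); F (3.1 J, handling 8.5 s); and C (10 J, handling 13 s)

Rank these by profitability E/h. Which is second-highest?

In descending order of E/h:
C: 10/13 = 0.769 J/s
G: 4/6.1 = 0.656 J/s
F: 3.1/8.5 = 0.365 J/s

G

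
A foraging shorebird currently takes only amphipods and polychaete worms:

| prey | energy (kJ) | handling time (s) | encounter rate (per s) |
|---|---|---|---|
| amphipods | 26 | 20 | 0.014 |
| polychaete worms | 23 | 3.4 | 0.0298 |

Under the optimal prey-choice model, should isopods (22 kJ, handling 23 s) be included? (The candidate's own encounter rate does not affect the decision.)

Intake rate on the current diet: R = (0.014×26 + 0.0298×23) / (1 + 0.014×20 + 0.0298×3.4) = 1.049/1.381 = 0.7597 kJ/s.
Profitability of isopods: 22/23 = 0.9565 kJ/s.
0.9565 > 0.7597, so adding isopods raises the average — include it.

Yes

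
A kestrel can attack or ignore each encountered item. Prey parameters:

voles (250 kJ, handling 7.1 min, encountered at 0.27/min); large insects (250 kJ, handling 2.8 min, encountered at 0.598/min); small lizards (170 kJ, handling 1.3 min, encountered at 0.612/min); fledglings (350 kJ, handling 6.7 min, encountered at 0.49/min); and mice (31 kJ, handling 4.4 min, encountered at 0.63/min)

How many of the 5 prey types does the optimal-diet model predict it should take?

2

Rank by E/h (kJ/min): small lizards 131, large insects 89.3, fledglings 52.2, voles 35.2, mice 7.05. Include each in turn until the next type's E/h falls below the running intake rate.
Rate on top 1: 57.94. large insects: 89.3 > 57.94 → include.
Rate on top 2: 73.07. fledglings: 52.2 < 73.07 → exclude; stop.
Optimal diet: small lizards, large insects — 2 of 5 types.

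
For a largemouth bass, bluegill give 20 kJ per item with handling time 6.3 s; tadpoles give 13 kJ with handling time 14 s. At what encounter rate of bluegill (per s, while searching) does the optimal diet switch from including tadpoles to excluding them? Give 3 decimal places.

Drop tadpoles once their profitability E₂/h₂ falls below the rate achievable on bluegill alone: E₂/h₂ = λE₁/(1 + λh₁).
Solve for λ: λE₁h₂ = E₂(1 + λh₁) → λ(E₁h₂ − E₂h₁) = E₂ → λ = E₂/(E₁h₂ − E₂h₁).
λ = 13/(20×14 − 13×6.3) = 13/198.1 = 0.06562 per s.

0.066 per s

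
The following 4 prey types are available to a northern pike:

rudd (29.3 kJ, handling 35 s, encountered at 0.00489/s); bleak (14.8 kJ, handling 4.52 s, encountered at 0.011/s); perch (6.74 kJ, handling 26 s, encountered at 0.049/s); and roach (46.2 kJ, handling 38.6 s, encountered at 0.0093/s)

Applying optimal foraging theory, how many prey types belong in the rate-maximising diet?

3

E/h in descending order: bleak 3.27, roach 1.2, rudd 0.837, perch 0.259 kJ/s. The optimal diet is the largest prefix of this list for which every included type satisfies E_i/h_i > R on the types above it.
Rate on top 1: 0.1551. roach: 1.2 > 0.1551 → include.
Rate on top 2: 0.4206. rudd: 0.837 > 0.4206 → include.
Rate on top 3: 0.4657. perch: 0.259 < 0.4657 → exclude; stop.
Optimal diet: bleak, roach, rudd — 3 of 4 types.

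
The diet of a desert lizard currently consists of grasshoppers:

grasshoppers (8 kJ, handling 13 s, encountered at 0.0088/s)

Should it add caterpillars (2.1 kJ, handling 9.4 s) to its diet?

Intake rate on the current diet: R = (0.0088×8) / (1 + 0.0088×13) = 0.0704/1.114 = 0.06317 kJ/s.
caterpillars: E/h = 2.1/9.4 = 0.2234 kJ/s.
0.2234 > 0.06317, so adding caterpillars raises the average — include it.

Yes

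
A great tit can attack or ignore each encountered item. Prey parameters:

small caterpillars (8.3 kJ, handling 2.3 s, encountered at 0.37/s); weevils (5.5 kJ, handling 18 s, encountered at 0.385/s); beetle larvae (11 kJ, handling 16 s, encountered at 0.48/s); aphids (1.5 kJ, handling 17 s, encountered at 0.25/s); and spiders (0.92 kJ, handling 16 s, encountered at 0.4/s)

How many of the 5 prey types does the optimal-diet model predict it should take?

1

Rank by E/h (kJ/s): small caterpillars 3.61, beetle larvae 0.688, weevils 0.306, aphids 0.0882, spiders 0.0575. Include each in turn until the next type's E/h falls below the running intake rate.
Rate on top 1: 1.659. beetle larvae: 0.688 < 1.659 → exclude; stop.
Optimal diet: small caterpillars — 1 of 5 types.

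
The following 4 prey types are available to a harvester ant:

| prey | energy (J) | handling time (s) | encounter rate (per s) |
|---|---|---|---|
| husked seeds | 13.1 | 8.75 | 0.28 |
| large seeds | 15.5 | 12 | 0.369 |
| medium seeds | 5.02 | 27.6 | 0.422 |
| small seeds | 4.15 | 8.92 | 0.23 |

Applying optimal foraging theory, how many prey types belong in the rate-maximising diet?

2

E/h in descending order: husked seeds 1.5, large seeds 1.29, small seeds 0.465, medium seeds 0.182 J/s. The optimal diet is the largest prefix of this list for which every included type satisfies E_i/h_i > R on the types above it.
Rate on top 1: 1.063. large seeds: 1.29 > 1.063 → include.
Rate on top 2: 1.192. small seeds: 0.465 < 1.192 → exclude; stop.
Optimal diet: husked seeds, large seeds — 2 of 4 types.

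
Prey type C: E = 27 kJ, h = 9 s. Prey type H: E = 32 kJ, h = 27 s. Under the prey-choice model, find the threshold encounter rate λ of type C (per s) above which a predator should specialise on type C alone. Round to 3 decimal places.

At the threshold, the rate on type C alone equals the profitability of type H: λ·27/(1 + λ·9) = 32/27 = 1.185.
Rearranging, λ(27 − 1.185×9) = 1.185, so λ = 1.185/16.33 = 0.07256 per s.

0.073 per s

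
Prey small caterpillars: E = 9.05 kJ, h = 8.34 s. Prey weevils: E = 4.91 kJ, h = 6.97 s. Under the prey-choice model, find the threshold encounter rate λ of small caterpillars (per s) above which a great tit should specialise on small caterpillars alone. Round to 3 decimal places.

0.222 per s

At the threshold, the rate on small caterpillars alone equals the profitability of weevils: λ·9.05/(1 + λ·8.34) = 4.91/6.97 = 0.7044.
Rearranging, λ(9.05 − 0.7044×8.34) = 0.7044, so λ = 0.7044/3.175 = 0.2219 per s.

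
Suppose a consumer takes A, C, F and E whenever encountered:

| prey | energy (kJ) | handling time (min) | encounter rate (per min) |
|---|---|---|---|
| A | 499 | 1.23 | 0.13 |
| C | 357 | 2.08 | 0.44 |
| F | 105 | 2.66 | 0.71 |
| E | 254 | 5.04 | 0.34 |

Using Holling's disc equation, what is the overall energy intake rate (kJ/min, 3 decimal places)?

R = (0.13×499 + 0.44×357 + 0.71×105 + 0.34×254) / (1 + 0.13×1.23 + 0.44×2.08 + 0.71×2.66 + 0.34×5.04) = 382.9/5.677 = 67.44 kJ/min.

67.437 kJ/min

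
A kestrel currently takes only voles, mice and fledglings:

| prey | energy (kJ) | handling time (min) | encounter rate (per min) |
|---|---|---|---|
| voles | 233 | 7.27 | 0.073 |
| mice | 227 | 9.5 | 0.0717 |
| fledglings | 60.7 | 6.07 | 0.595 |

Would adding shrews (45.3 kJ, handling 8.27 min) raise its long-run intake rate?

On voles, mice and fledglings alone, R = ΣλE/(1+Σλh) = 69.4/5.824 = 11.92 kJ/min.
shrews: E/h = 45.3/8.27 = 5.478 kJ/min.
Since 5.478 < R, time spent handling shrews is better spent searching.

No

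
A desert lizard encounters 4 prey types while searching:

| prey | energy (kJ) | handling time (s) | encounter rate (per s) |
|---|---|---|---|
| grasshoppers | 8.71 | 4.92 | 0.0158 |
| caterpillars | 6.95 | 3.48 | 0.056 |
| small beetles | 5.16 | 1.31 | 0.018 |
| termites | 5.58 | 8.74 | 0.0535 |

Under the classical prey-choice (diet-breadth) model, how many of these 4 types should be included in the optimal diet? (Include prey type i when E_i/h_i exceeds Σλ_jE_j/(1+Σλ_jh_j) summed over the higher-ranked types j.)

Rank by E/h (kJ/s): small beetles 3.94, caterpillars 2, grasshoppers 1.77, termites 0.638. Include each in turn until the next type's E/h falls below the running intake rate.
Rate on top 1: 0.09074. caterpillars: 2 > 0.09074 → include.
Rate on top 2: 0.3956. grasshoppers: 1.77 > 0.3956 → include.
Rate on top 3: 0.4781. termites: 0.638 > 0.4781 → include.
Optimal diet: small beetles, caterpillars, grasshoppers, termites — 4 of 4 types.

4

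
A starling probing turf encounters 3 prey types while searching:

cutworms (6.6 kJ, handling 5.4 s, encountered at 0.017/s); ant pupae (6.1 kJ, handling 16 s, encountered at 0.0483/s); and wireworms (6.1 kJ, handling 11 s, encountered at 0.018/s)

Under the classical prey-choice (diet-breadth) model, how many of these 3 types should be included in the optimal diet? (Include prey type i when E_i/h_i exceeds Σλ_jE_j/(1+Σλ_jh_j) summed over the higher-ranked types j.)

3

Rank by E/h (kJ/s): cutworms 1.22, wireworms 0.555, ant pupae 0.381. Include each in turn until the next type's E/h falls below the running intake rate.
Rate on top 1: 0.1028. wireworms: 0.555 > 0.1028 → include.
Rate on top 2: 0.1721. ant pupae: 0.381 > 0.1721 → include.
Optimal diet: cutworms, wireworms, ant pupae — 3 of 3 types.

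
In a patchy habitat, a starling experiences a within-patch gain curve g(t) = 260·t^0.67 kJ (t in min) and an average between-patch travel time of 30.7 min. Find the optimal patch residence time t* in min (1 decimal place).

Optimal t* satisfies g'(t*) = g(t*)/(T + t*).
g'(t) = 0.67·260·t^-0.33. Setting 0.67·260·t^-0.33 = 260·t^0.67/(30.7+t) gives 0.67(30.7+t) = t, so 0.33·t = 0.67×30.7.
t* = 0.67×30.7/0.33 = 62.33 min.

62.3 min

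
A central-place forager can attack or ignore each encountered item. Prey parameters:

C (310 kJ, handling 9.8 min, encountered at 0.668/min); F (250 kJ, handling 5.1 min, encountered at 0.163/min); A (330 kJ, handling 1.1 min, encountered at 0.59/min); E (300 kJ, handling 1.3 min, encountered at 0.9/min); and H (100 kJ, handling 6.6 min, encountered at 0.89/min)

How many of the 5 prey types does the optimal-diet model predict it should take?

E/h in descending order: A 300, E 231, F 49, C 31.6, H 15.2 kJ/min. The optimal diet is the largest prefix of this list for which every included type satisfies E_i/h_i > R on the types above it.
Rate on top 1: 118.1. E: 231 > 118.1 → include.
Rate on top 2: 164.8. F: 49 < 164.8 → exclude; stop.
Optimal diet: A, E — 2 of 5 types.

2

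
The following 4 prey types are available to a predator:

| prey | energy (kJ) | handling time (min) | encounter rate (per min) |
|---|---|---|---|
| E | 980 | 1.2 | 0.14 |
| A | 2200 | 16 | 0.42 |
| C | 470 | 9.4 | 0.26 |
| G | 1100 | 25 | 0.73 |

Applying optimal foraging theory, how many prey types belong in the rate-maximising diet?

2

E/h in descending order: E 817, A 138, C 50, G 44 kJ/min. The optimal diet is the largest prefix of this list for which every included type satisfies E_i/h_i > R on the types above it.
Rate on top 1: 117.5. A: 138 > 117.5 → include.
Rate on top 2: 134.5. C: 50 < 134.5 → exclude; stop.
Optimal diet: E, A — 2 of 4 types.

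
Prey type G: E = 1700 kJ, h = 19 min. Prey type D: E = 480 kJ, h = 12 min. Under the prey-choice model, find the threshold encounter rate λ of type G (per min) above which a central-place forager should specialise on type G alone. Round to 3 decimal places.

The zero-one rule: include type D iff E₂/h₂ > λE₁/(1+λh₁). Equality gives the switch point.
λE₁h₂ = E₂ + λE₂h₁ ⇒ λ = E₂/(E₁h₂ − E₂h₁) = 480/(2.04e+04 − 9120) = 0.04255 per min.

0.043 per min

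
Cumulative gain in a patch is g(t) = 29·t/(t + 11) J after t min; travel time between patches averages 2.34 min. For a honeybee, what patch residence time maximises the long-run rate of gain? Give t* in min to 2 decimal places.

5.07 min

Maximise g(t)/(T+t): set derivative to zero → g'(t)(T+t) = g(t).
g'(t) = 29·11/(t + 11)². Setting 29·11/(t+11)² = 29t/[(t+11)(2.34+t)] gives 11(2.34+t) = t(t+11), so t² = 11×2.34 = 25.74.
t* = √25.74 = 5.073 min.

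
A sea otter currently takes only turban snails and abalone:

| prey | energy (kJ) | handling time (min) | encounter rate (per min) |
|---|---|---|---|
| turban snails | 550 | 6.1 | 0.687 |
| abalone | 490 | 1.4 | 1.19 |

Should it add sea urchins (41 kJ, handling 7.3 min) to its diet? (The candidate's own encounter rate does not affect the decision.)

On turban snails and abalone alone, R = ΣλE/(1+Σλh) = 961/6.857 = 140.1 kJ/min.
sea urchins: E/h = 41/7.3 = 5.616 kJ/min.
Since 5.616 < R, time spent handling sea urchins is better spent searching.

No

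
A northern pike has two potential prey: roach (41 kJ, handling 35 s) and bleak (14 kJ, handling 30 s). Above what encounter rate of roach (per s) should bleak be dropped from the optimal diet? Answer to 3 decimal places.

0.019 per s

The zero-one rule: include bleak iff E₂/h₂ > λE₁/(1+λh₁). Equality gives the switch point.
λE₁h₂ = E₂ + λE₂h₁ ⇒ λ = E₂/(E₁h₂ − E₂h₁) = 14/(1230 − 490) = 0.01892 per s.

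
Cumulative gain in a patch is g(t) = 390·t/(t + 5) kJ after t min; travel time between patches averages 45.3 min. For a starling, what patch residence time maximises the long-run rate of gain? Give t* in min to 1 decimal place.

By the marginal value theorem, leave when the instantaneous gain rate g'(t) equals the habitat-wide average g(t)/(T + t).
g'(t) = 390·5/(t + 5)². Setting 390·5/(t+5)² = 390t/[(t+5)(45.3+t)] gives 5(45.3+t) = t(t+5), so t² = 5×45.3 = 226.5.
t* = √226.5 = 15.05 min.

15.0 min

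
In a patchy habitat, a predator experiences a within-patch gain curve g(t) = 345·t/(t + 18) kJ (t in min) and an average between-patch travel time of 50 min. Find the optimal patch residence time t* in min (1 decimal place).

30.0 min

By the marginal value theorem, leave when the instantaneous gain rate g'(t) equals the habitat-wide average g(t)/(T + t).
g'(t) = 345·18/(t + 18)². Setting 345·18/(t+18)² = 345t/[(t+18)(50+t)] gives 18(50+t) = t(t+18), so t² = 18×50 = 900.
t* = √900 = 30 min.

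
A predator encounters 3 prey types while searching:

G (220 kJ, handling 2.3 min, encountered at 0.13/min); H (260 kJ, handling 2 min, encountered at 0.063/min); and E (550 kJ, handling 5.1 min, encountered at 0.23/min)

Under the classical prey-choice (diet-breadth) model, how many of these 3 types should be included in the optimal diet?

3

Profitabilities (E/h, kJ/min): H 130, E 108, G 95.7. Add prey in this order while the next type's profitability exceeds the intake rate on those already taken.
Rate on top 1: 14.55. E: 108 > 14.55 → include.
Rate on top 2: 62.15. G: 95.7 > 62.15 → include.
Optimal diet: H, E, G — 3 of 3 types.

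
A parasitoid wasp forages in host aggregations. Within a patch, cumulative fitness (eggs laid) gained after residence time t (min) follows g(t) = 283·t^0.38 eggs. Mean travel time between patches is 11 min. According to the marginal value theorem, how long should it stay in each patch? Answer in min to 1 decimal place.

Maximise g(t)/(T+t): set derivative to zero → g'(t)(T+t) = g(t).
g'(t) = 0.38·283·t^-0.62. Setting 0.38·283·t^-0.62 = 283·t^0.38/(11+t) gives 0.38(11+t) = t, so 0.62·t = 0.38×11.
t* = 0.38×11/0.62 = 6.742 min.

6.7 min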